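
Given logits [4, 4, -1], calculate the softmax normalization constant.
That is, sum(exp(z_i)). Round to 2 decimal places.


Denom = e^4=54.5982 + e^4=54.5982 + e^-1=0.3679. Sum = 109.5643, which rounds to 109.56.

109.56


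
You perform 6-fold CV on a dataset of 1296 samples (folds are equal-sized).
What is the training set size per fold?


Each validation fold has 1296/6 = 216 samples. Training set = 1296 - 216 = 1080.

1080


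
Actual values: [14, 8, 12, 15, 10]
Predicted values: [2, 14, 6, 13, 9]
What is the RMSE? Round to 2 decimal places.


MSE = 44.2000. RMSE = sqrt(44.2000) = 6.65.

6.65


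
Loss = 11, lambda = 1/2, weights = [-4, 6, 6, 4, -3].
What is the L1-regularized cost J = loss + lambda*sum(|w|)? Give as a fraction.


L1 norm = sum(|w|) = 23. J = 11 + 1/2 * 23 = 45/2.

45/2


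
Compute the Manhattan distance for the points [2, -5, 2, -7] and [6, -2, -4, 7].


d = sum of absolute differences: |2-6|=4 + |-5--2|=3 + |2--4|=6 + |-7-7|=14 = 27.

27


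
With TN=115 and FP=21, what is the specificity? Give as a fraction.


Specificity = TN / (TN + FP) = 115 / 136 = 115/136.

115/136


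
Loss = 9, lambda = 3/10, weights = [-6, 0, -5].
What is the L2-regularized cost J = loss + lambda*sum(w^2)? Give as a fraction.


L2 sq norm = sum(w^2) = 61. J = 9 + 3/10 * 61 = 273/10.

273/10


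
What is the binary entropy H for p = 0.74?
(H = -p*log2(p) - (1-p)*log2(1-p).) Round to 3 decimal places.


H = -0.74*log2(0.74) - 0.26*log2(0.26) = 0.827.

0.827


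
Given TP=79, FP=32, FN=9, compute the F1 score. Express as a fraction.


Precision = 79/111 = 79/111. Recall = 79/88 = 79/88. F1 = 2*P*R/(P+R) = 158/199.

158/199


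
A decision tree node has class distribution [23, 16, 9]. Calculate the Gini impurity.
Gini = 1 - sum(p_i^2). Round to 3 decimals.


Total = 48. Proportions: 23/48, 16/48, 9/48. sum(p_i^2) = 0.3759. Gini = 1 - 0.3759 = 0.6241, which rounds to 0.624.

0.624


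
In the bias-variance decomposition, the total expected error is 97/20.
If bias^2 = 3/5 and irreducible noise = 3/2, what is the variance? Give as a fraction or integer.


Total error = bias^2 + variance + irreducible noise. So variance = 97/20 - 3/5 - 3/2 = 11/4.

11/4


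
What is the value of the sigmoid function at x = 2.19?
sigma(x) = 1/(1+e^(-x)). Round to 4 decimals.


sigma(2.19) = 1/(1+e^(-2.19)) = 1/(1+0.111917) = 1/1.111917 = 0.8993.

0.8993


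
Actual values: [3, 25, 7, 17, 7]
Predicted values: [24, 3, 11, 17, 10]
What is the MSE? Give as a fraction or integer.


MSE = (1/5) * ((3-24)^2=441 + (25-3)^2=484 + (7-11)^2=16 + (17-17)^2=0 + (7-10)^2=9). Sum = 950. MSE = 190.

190


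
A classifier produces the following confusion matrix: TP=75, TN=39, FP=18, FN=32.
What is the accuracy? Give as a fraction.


Accuracy = (TP + TN) / (TP + TN + FP + FN) = (75 + 39) / 164 = 57/82.

57/82


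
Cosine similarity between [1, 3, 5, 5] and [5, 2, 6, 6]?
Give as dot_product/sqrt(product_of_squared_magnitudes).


dot = 71. |a|^2 = 60, |b|^2 = 101. cos = 71/sqrt(6060).

71/sqrt(6060)


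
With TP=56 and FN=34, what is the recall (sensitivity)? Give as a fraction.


Recall = TP / (TP + FN) = 56 / 90 = 28/45.

28/45


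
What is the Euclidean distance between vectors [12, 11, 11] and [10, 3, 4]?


d = sqrt(sum of squared differences). (12-10)^2=4, (11-3)^2=64, (11-4)^2=49. Sum = 117.

sqrt(117)


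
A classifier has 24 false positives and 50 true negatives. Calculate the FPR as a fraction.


FPR = FP / (FP + TN) = 24 / 74 = 12/37.

12/37


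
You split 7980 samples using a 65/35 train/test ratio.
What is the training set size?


Test set = 7980 * 35% = 2793. Training set = 7980 - 2793 = 5187.

5187


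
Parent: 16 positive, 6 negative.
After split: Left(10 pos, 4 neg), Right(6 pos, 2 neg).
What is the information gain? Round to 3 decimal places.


H(parent) = 0.8454. H(left) = 0.8631, H(right) = 0.8113. Weighted = (14/22)*0.8631 + (8/22)*0.8113 = 0.8443. IG = 0.8454 - 0.8443 = 0.0011, which rounds to 0.001.

0.001


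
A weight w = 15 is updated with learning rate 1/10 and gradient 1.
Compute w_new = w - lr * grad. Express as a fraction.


w_new = 15 - 1/10 * 1 = 15 - 1/10 = 149/10.

149/10


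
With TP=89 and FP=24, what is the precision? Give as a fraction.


Precision = TP / (TP + FP) = 89 / 113 = 89/113.

89/113


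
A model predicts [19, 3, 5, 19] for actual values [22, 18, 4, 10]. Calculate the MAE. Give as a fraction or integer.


MAE = (1/4) * (|22-19|=3 + |18-3|=15 + |4-5|=1 + |10-19|=9). Sum = 28. MAE = 7.

7


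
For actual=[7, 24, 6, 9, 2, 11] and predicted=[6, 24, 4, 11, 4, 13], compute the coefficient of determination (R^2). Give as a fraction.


Mean(y) = 59/6. SS_res = 17. SS_tot = 1721/6. R^2 = 1 - 17/(1721/6) = 1619/1721.

1619/1721


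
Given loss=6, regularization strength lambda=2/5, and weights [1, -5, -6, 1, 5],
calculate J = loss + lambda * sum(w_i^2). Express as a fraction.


L2 sq norm = sum(w^2) = 88. J = 6 + 2/5 * 88 = 206/5.

206/5


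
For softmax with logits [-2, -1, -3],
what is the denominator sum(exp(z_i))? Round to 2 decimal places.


Denom = e^-2=0.1353 + e^-1=0.3679 + e^-3=0.0498. Sum = 0.5530, which rounds to 0.55.

0.55


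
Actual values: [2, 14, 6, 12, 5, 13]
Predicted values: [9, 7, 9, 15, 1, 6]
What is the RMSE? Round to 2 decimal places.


MSE = 30.1667. RMSE = sqrt(30.1667) = 5.49.

5.49


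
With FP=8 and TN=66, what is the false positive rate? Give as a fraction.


FPR = FP / (FP + TN) = 8 / 74 = 4/37.

4/37


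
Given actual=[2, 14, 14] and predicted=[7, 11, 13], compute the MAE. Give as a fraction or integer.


MAE = (1/3) * (|2-7|=5 + |14-11|=3 + |14-13|=1). Sum = 9. MAE = 3.

3


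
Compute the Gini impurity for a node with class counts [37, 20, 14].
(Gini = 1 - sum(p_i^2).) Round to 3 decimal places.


Total = 71. Proportions: 37/71, 20/71, 14/71. sum(p_i^2) = 0.3898. Gini = 1 - 0.3898 = 0.6102, which rounds to 0.610.

0.610


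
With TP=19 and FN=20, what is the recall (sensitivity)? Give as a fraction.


Recall = TP / (TP + FN) = 19 / 39 = 19/39.

19/39


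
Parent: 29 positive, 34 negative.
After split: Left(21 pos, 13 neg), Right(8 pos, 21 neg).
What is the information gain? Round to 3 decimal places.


H(parent) = 0.9955. H(left) = 0.9597, H(right) = 0.8498. Weighted = (34/63)*0.9597 + (29/63)*0.8498 = 0.9091. IG = 0.9955 - 0.9091 = 0.0864, which rounds to 0.086.

0.086


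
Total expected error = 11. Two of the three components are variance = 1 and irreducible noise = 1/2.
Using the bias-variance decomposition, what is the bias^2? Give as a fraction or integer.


Total error = bias^2 + variance + irreducible noise. So bias^2 = 11 - 1 - 1/2 = 19/2.

19/2


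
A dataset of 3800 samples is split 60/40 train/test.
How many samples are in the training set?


Test set = 3800 * 40% = 1520. Training set = 3800 - 1520 = 2280.

2280


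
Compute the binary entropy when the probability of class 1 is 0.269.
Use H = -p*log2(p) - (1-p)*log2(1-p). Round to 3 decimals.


H = -0.269*log2(0.269) - 0.731*log2(0.731) = 0.840.

0.840


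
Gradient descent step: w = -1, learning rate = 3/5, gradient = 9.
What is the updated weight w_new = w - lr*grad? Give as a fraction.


w_new = -1 - 3/5 * 9 = -1 - 27/5 = -32/5.

-32/5


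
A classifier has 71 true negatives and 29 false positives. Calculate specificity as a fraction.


Specificity = TN / (TN + FP) = 71 / 100 = 71/100.

71/100


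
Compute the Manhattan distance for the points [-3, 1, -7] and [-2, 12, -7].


d = sum of absolute differences: |-3--2|=1 + |1-12|=11 + |-7--7|=0 = 12.

12


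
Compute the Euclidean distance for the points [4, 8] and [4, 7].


d = sqrt(sum of squared differences). (4-4)^2=0, (8-7)^2=1. Sum = 1.

1


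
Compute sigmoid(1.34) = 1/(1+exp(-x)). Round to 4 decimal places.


sigma(1.34) = 1/(1+e^(-1.34)) = 1/(1+0.261846) = 1/1.261846 = 0.7925.

0.7925


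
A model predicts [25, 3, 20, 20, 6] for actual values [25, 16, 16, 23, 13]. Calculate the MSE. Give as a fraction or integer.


MSE = (1/5) * ((25-25)^2=0 + (16-3)^2=169 + (16-20)^2=16 + (23-20)^2=9 + (13-6)^2=49). Sum = 243. MSE = 243/5.

243/5


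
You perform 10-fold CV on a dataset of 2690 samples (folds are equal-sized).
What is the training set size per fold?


Each validation fold has 2690/10 = 269 samples. Training set = 2690 - 269 = 2421.

2421


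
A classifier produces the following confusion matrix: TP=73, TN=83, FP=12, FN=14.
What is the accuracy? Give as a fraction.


Accuracy = (TP + TN) / (TP + TN + FP + FN) = (73 + 83) / 182 = 6/7.

6/7


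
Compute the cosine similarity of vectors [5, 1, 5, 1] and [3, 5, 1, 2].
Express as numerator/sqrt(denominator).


dot = 27. |a|^2 = 52, |b|^2 = 39. cos = 27/sqrt(2028).

27/sqrt(2028)


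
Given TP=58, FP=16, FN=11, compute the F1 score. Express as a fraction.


Precision = 58/74 = 29/37. Recall = 58/69 = 58/69. F1 = 2*P*R/(P+R) = 116/143.

116/143


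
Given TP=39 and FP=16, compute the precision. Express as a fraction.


Precision = TP / (TP + FP) = 39 / 55 = 39/55.

39/55


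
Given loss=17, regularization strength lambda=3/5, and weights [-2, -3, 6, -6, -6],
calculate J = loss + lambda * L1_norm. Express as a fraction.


L1 norm = sum(|w|) = 23. J = 17 + 3/5 * 23 = 154/5.

154/5


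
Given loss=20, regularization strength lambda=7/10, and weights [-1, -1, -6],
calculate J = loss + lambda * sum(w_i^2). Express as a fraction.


L2 sq norm = sum(w^2) = 38. J = 20 + 7/10 * 38 = 233/5.

233/5


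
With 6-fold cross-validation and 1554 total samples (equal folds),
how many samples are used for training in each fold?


Each validation fold has 1554/6 = 259 samples. Training set = 1554 - 259 = 1295.

1295


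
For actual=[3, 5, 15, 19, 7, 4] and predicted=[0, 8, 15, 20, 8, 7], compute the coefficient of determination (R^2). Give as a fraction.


Mean(y) = 53/6. SS_res = 29. SS_tot = 1301/6. R^2 = 1 - 29/(1301/6) = 1127/1301.

1127/1301


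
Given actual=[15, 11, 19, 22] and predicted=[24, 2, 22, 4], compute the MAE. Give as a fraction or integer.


MAE = (1/4) * (|15-24|=9 + |11-2|=9 + |19-22|=3 + |22-4|=18). Sum = 39. MAE = 39/4.

39/4


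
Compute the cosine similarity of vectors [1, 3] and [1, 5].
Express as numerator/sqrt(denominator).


dot = 16. |a|^2 = 10, |b|^2 = 26. cos = 16/sqrt(260).

16/sqrt(260)


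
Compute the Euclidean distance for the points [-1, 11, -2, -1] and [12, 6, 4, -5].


d = sqrt(sum of squared differences). (-1-12)^2=169, (11-6)^2=25, (-2-4)^2=36, (-1--5)^2=16. Sum = 246.

sqrt(246)


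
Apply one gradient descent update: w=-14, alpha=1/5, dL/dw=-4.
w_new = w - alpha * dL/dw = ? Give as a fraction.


w_new = -14 - 1/5 * -4 = -14 - -4/5 = -66/5.

-66/5


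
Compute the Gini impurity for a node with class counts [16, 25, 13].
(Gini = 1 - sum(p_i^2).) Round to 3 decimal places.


Total = 54. Proportions: 16/54, 25/54, 13/54. sum(p_i^2) = 0.3601. Gini = 1 - 0.3601 = 0.6399, which rounds to 0.640.

0.640


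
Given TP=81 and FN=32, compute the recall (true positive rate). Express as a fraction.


Recall = TP / (TP + FN) = 81 / 113 = 81/113.

81/113


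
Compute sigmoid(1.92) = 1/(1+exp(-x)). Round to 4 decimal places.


sigma(1.92) = 1/(1+e^(-1.92)) = 1/(1+0.146607) = 1/1.146607 = 0.8721.

0.8721


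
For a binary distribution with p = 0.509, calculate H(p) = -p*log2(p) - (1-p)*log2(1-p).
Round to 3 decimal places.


H = -0.509*log2(0.509) - 0.491*log2(0.491) = 1.000.

1.000


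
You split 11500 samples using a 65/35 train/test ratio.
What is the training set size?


Test set = 11500 * 35% = 4025. Training set = 11500 - 4025 = 7475.

7475


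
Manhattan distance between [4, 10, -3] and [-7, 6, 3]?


d = sum of absolute differences: |4--7|=11 + |10-6|=4 + |-3-3|=6 = 21.

21


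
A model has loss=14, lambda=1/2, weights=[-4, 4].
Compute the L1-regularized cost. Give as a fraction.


L1 norm = sum(|w|) = 8. J = 14 + 1/2 * 8 = 18.

18


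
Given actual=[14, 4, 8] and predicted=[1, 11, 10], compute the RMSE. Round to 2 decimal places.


MSE = 74.0000. RMSE = sqrt(74.0000) = 8.60.

8.60


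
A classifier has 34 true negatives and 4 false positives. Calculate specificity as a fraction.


Specificity = TN / (TN + FP) = 34 / 38 = 17/19.

17/19


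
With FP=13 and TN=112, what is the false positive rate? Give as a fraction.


FPR = FP / (FP + TN) = 13 / 125 = 13/125.

13/125


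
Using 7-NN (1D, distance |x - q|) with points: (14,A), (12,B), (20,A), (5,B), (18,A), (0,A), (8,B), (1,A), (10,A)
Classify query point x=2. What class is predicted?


Distances: |14-2|=12, |12-2|=10, |20-2|=18, |5-2|=3, |18-2|=16, |0-2|=2, |8-2|=6, |1-2|=1, |10-2|=8. 7 nearest: (1,A), (0,A), (5,B), (8,B), (10,A), (12,B), (14,A). Counts: {'A': 4, 'B': 3}. Majority class: A.

A


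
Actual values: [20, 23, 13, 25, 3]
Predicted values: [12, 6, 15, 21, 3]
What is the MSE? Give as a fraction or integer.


MSE = (1/5) * ((20-12)^2=64 + (23-6)^2=289 + (13-15)^2=4 + (25-21)^2=16 + (3-3)^2=0). Sum = 373. MSE = 373/5.

373/5


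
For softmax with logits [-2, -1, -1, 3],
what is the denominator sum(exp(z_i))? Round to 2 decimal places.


Denom = e^-2=0.1353 + e^-1=0.3679 + e^-1=0.3679 + e^3=20.0855. Sum = 20.9566, which rounds to 20.96.

20.96


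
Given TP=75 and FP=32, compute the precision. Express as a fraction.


Precision = TP / (TP + FP) = 75 / 107 = 75/107.

75/107


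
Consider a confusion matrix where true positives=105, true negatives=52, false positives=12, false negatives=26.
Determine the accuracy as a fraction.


Accuracy = (TP + TN) / (TP + TN + FP + FN) = (105 + 52) / 195 = 157/195.

157/195


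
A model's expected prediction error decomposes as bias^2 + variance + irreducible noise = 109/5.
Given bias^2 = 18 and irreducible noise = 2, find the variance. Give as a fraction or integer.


Total error = bias^2 + variance + irreducible noise. So variance = 109/5 - 18 - 2 = 9/5.

9/5


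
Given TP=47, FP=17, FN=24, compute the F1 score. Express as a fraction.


Precision = 47/64 = 47/64. Recall = 47/71 = 47/71. F1 = 2*P*R/(P+R) = 94/135.

94/135


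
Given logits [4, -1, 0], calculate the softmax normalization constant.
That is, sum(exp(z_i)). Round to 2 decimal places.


Denom = e^4=54.5982 + e^-1=0.3679 + e^0=1.0000. Sum = 55.9661, which rounds to 55.97.

55.97


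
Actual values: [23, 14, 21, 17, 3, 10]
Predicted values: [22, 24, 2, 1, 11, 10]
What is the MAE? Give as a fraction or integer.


MAE = (1/6) * (|23-22|=1 + |14-24|=10 + |21-2|=19 + |17-1|=16 + |3-11|=8 + |10-10|=0). Sum = 54. MAE = 9.

9


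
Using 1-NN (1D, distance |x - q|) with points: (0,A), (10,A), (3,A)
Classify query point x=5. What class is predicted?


Distances: |0-5|=5, |10-5|=5, |3-5|=2. 1 nearest: (3,A). Counts: {'A': 1}. Majority class: A.

A


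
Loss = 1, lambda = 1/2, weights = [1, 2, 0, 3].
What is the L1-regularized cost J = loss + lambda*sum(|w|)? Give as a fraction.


L1 norm = sum(|w|) = 6. J = 1 + 1/2 * 6 = 4.

4


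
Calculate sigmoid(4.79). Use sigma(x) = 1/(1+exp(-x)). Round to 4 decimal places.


sigma(4.79) = 1/(1+e^(-4.79)) = 1/(1+0.008312) = 1/1.008312 = 0.9918.

0.9918


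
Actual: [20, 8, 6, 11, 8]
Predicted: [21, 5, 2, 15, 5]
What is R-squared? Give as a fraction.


Mean(y) = 53/5. SS_res = 51. SS_tot = 616/5. R^2 = 1 - 51/(616/5) = 361/616.

361/616


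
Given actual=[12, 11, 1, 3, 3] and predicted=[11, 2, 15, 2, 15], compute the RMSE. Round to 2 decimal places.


MSE = 84.6000. RMSE = sqrt(84.6000) = 9.20.

9.20


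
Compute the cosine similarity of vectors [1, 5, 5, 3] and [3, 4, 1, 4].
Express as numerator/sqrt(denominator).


dot = 40. |a|^2 = 60, |b|^2 = 42. cos = 40/sqrt(2520).

40/sqrt(2520)


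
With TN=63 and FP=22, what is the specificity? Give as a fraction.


Specificity = TN / (TN + FP) = 63 / 85 = 63/85.

63/85


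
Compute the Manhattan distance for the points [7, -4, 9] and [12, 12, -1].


d = sum of absolute differences: |7-12|=5 + |-4-12|=16 + |9--1|=10 = 31.

31


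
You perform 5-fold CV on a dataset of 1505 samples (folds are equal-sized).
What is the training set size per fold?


Each validation fold has 1505/5 = 301 samples. Training set = 1505 - 301 = 1204.

1204


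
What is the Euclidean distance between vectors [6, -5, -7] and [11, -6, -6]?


d = sqrt(sum of squared differences). (6-11)^2=25, (-5--6)^2=1, (-7--6)^2=1. Sum = 27.

sqrt(27)


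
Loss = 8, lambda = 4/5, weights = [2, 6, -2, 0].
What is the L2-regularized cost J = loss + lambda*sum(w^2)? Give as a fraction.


L2 sq norm = sum(w^2) = 44. J = 8 + 4/5 * 44 = 216/5.

216/5


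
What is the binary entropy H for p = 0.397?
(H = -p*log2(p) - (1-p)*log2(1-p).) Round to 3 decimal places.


H = -0.397*log2(0.397) - 0.603*log2(0.603) = 0.969.

0.969


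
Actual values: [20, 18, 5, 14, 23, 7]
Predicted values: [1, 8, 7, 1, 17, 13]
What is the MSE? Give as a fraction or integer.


MSE = (1/6) * ((20-1)^2=361 + (18-8)^2=100 + (5-7)^2=4 + (14-1)^2=169 + (23-17)^2=36 + (7-13)^2=36). Sum = 706. MSE = 353/3.

353/3


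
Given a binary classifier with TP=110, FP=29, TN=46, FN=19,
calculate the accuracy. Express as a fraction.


Accuracy = (TP + TN) / (TP + TN + FP + FN) = (110 + 46) / 204 = 13/17.

13/17


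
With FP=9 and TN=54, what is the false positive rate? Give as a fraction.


FPR = FP / (FP + TN) = 9 / 63 = 1/7.

1/7


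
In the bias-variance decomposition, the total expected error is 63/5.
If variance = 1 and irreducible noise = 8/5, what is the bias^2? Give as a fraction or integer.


Total error = bias^2 + variance + irreducible noise. So bias^2 = 63/5 - 1 - 8/5 = 10.

10


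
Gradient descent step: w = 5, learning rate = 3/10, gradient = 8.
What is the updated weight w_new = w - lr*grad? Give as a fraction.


w_new = 5 - 3/10 * 8 = 5 - 12/5 = 13/5.

13/5


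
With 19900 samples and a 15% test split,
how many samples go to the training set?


Test set = 19900 * 15% = 2985. Training set = 19900 - 2985 = 16915.

16915


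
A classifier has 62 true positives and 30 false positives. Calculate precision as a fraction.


Precision = TP / (TP + FP) = 62 / 92 = 31/46.

31/46


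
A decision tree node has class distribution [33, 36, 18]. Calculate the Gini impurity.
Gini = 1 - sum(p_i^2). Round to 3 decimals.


Total = 87. Proportions: 33/87, 36/87, 18/87. sum(p_i^2) = 0.3579. Gini = 1 - 0.3579 = 0.6421, which rounds to 0.642.

0.642


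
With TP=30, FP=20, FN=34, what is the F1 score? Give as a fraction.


Precision = 30/50 = 3/5. Recall = 30/64 = 15/32. F1 = 2*P*R/(P+R) = 10/19.

10/19


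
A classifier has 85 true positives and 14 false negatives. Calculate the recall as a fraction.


Recall = TP / (TP + FN) = 85 / 99 = 85/99.

85/99


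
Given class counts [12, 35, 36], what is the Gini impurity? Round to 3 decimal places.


Total = 83. Proportions: 12/83, 35/83, 36/83. sum(p_i^2) = 0.3868. Gini = 1 - 0.3868 = 0.6132, which rounds to 0.613.

0.613


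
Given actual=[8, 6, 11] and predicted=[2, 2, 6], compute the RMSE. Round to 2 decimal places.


MSE = 25.6667. RMSE = sqrt(25.6667) = 5.07.

5.07


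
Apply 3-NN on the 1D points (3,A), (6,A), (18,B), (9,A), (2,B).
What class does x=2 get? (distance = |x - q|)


Distances: |3-2|=1, |6-2|=4, |18-2|=16, |9-2|=7, |2-2|=0. 3 nearest: (2,B), (3,A), (6,A). Counts: {'B': 1, 'A': 2}. Majority class: A.

A


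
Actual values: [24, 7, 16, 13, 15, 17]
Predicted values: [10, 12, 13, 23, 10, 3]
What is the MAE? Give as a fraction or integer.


MAE = (1/6) * (|24-10|=14 + |7-12|=5 + |16-13|=3 + |13-23|=10 + |15-10|=5 + |17-3|=14). Sum = 51. MAE = 17/2.

17/2


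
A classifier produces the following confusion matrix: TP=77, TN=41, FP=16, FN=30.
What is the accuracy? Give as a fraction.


Accuracy = (TP + TN) / (TP + TN + FP + FN) = (77 + 41) / 164 = 59/82.

59/82


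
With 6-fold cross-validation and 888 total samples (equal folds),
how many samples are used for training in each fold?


Each validation fold has 888/6 = 148 samples. Training set = 888 - 148 = 740.

740


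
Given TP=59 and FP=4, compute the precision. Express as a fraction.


Precision = TP / (TP + FP) = 59 / 63 = 59/63.

59/63


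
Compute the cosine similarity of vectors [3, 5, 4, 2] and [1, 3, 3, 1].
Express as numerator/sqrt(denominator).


dot = 32. |a|^2 = 54, |b|^2 = 20. cos = 32/sqrt(1080).

32/sqrt(1080)


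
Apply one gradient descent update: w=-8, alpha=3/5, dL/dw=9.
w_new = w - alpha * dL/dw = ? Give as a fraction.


w_new = -8 - 3/5 * 9 = -8 - 27/5 = -67/5.

-67/5


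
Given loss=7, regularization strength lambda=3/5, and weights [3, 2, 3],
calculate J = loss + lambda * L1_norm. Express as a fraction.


L1 norm = sum(|w|) = 8. J = 7 + 3/5 * 8 = 59/5.

59/5


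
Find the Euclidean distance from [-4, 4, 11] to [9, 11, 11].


d = sqrt(sum of squared differences). (-4-9)^2=169, (4-11)^2=49, (11-11)^2=0. Sum = 218.

sqrt(218)


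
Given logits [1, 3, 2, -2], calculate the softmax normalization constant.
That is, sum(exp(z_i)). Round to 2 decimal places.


Denom = e^1=2.7183 + e^3=20.0855 + e^2=7.3891 + e^-2=0.1353. Sum = 30.3282, which rounds to 30.33.

30.33


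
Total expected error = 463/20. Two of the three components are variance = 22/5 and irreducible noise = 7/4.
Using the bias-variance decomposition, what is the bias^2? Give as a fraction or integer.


Total error = bias^2 + variance + irreducible noise. So bias^2 = 463/20 - 22/5 - 7/4 = 17.

17


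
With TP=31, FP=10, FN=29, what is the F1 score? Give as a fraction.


Precision = 31/41 = 31/41. Recall = 31/60 = 31/60. F1 = 2*P*R/(P+R) = 62/101.

62/101


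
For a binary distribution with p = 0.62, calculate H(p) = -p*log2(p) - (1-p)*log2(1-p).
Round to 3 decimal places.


H = -0.62*log2(0.62) - 0.38*log2(0.38) = 0.958.

0.958


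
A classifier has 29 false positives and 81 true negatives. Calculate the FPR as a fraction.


FPR = FP / (FP + TN) = 29 / 110 = 29/110.

29/110


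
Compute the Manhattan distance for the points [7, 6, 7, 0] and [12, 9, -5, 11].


d = sum of absolute differences: |7-12|=5 + |6-9|=3 + |7--5|=12 + |0-11|=11 = 31.

31


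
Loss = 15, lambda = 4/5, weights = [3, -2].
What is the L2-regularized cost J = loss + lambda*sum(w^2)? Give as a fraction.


L2 sq norm = sum(w^2) = 13. J = 15 + 4/5 * 13 = 127/5.

127/5


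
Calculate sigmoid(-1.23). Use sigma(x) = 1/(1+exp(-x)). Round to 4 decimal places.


sigma(-1.23) = 1/(1+e^(1.23)) = 1/(1+3.421230) = 1/4.421230 = 0.2262.

0.2262


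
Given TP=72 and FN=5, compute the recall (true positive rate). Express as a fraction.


Recall = TP / (TP + FN) = 72 / 77 = 72/77.

72/77


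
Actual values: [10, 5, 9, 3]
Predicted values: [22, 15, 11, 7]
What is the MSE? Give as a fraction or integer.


MSE = (1/4) * ((10-22)^2=144 + (5-15)^2=100 + (9-11)^2=4 + (3-7)^2=16). Sum = 264. MSE = 66.

66


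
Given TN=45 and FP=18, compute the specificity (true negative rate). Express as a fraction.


Specificity = TN / (TN + FP) = 45 / 63 = 5/7.

5/7


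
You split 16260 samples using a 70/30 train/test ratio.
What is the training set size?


Test set = 16260 * 30% = 4878. Training set = 16260 - 4878 = 11382.

11382


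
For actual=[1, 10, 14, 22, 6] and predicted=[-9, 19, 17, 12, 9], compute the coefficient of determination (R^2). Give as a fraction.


Mean(y) = 53/5. SS_res = 299. SS_tot = 1276/5. R^2 = 1 - 299/(1276/5) = -219/1276.

-219/1276


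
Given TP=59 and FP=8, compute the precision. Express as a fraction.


Precision = TP / (TP + FP) = 59 / 67 = 59/67.

59/67


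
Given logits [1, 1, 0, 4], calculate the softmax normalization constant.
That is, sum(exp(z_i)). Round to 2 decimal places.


Denom = e^1=2.7183 + e^1=2.7183 + e^0=1.0000 + e^4=54.5982. Sum = 61.0348, which rounds to 61.03.

61.03


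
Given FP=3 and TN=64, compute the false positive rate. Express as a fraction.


FPR = FP / (FP + TN) = 3 / 67 = 3/67.

3/67


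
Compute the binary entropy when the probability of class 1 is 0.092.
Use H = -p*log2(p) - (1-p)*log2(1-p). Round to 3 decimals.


H = -0.092*log2(0.092) - 0.908*log2(0.908) = 0.443.

0.443


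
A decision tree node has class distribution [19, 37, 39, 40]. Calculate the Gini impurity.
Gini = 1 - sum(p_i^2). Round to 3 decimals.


Total = 135. Proportions: 19/135, 37/135, 39/135, 40/135. sum(p_i^2) = 0.2662. Gini = 1 - 0.2662 = 0.7338, which rounds to 0.734.

0.734


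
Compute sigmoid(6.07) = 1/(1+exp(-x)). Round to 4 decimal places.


sigma(6.07) = 1/(1+e^(-6.07)) = 1/(1+0.002311) = 1/1.002311 = 0.9977.

0.9977


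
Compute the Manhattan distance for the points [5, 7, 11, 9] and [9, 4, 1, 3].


d = sum of absolute differences: |5-9|=4 + |7-4|=3 + |11-1|=10 + |9-3|=6 = 23.

23


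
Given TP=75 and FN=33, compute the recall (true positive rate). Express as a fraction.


Recall = TP / (TP + FN) = 75 / 108 = 25/36.

25/36


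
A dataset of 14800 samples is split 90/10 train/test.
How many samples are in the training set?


Test set = 14800 * 10% = 1480. Training set = 14800 - 1480 = 13320.

13320


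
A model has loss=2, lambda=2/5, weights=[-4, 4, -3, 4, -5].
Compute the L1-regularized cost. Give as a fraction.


L1 norm = sum(|w|) = 20. J = 2 + 2/5 * 20 = 10.

10


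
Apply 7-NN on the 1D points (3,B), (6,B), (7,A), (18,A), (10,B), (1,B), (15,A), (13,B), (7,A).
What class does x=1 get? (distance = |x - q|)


Distances: |3-1|=2, |6-1|=5, |7-1|=6, |18-1|=17, |10-1|=9, |1-1|=0, |15-1|=14, |13-1|=12, |7-1|=6. 7 nearest: (1,B), (3,B), (6,B), (7,A), (7,A), (10,B), (13,B). Counts: {'B': 5, 'A': 2}. Majority class: B.

B


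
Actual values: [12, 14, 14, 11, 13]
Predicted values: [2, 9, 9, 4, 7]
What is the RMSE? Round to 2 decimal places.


MSE = 47.0000. RMSE = sqrt(47.0000) = 6.86.

6.86


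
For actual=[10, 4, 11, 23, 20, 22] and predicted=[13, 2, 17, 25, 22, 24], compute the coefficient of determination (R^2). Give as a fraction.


Mean(y) = 15. SS_res = 61. SS_tot = 300. R^2 = 1 - 61/(300) = 239/300.

239/300


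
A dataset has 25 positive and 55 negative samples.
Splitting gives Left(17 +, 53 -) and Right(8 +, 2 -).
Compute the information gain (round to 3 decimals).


H(parent) = 0.8960. H(left) = 0.7998, H(right) = 0.7219. Weighted = (70/80)*0.7998 + (10/80)*0.7219 = 0.7901. IG = 0.8960 - 0.7901 = 0.1059, which rounds to 0.106.

0.106


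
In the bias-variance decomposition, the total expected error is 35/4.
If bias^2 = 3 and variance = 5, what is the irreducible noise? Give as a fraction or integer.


Total error = bias^2 + variance + irreducible noise. So irreducible noise = 35/4 - 3 - 5 = 3/4.

3/4


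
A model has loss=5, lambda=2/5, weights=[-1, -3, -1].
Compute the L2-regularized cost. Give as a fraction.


L2 sq norm = sum(w^2) = 11. J = 5 + 2/5 * 11 = 47/5.

47/5


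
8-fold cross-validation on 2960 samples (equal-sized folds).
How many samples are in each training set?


Each validation fold has 2960/8 = 370 samples. Training set = 2960 - 370 = 2590.

2590


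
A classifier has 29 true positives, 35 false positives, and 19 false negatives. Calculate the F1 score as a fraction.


Precision = 29/64 = 29/64. Recall = 29/48 = 29/48. F1 = 2*P*R/(P+R) = 29/56.

29/56


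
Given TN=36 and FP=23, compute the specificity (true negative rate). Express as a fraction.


Specificity = TN / (TN + FP) = 36 / 59 = 36/59.

36/59


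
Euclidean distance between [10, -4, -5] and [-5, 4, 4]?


d = sqrt(sum of squared differences). (10--5)^2=225, (-4-4)^2=64, (-5-4)^2=81. Sum = 370.

sqrt(370)


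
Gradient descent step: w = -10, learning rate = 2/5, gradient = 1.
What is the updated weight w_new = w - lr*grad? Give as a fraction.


w_new = -10 - 2/5 * 1 = -10 - 2/5 = -52/5.

-52/5


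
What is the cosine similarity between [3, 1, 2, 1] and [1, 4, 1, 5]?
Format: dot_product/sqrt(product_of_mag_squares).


dot = 14. |a|^2 = 15, |b|^2 = 43. cos = 14/sqrt(645).

14/sqrt(645)


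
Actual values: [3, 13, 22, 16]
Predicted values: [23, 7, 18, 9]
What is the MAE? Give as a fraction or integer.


MAE = (1/4) * (|3-23|=20 + |13-7|=6 + |22-18|=4 + |16-9|=7). Sum = 37. MAE = 37/4.

37/4


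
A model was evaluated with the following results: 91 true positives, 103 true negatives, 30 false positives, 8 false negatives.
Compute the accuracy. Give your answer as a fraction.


Accuracy = (TP + TN) / (TP + TN + FP + FN) = (91 + 103) / 232 = 97/116.

97/116


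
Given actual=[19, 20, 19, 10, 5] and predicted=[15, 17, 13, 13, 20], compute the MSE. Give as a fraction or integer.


MSE = (1/5) * ((19-15)^2=16 + (20-17)^2=9 + (19-13)^2=36 + (10-13)^2=9 + (5-20)^2=225). Sum = 295. MSE = 59.

59


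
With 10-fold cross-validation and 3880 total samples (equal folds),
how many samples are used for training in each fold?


Each validation fold has 3880/10 = 388 samples. Training set = 3880 - 388 = 3492.

3492


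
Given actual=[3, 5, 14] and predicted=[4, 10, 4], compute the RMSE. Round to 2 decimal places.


MSE = 42.0000. RMSE = sqrt(42.0000) = 6.48.

6.48


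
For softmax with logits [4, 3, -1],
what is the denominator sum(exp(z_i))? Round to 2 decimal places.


Denom = e^4=54.5982 + e^3=20.0855 + e^-1=0.3679. Sum = 75.0516, which rounds to 75.05.

75.05


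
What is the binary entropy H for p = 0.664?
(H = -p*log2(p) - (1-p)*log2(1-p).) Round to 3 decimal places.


H = -0.664*log2(0.664) - 0.336*log2(0.336) = 0.921.

0.921


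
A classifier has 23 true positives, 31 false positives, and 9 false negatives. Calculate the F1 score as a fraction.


Precision = 23/54 = 23/54. Recall = 23/32 = 23/32. F1 = 2*P*R/(P+R) = 23/43.

23/43


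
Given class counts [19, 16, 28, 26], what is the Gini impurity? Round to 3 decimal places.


Total = 89. Proportions: 19/89, 16/89, 28/89, 26/89. sum(p_i^2) = 0.2622. Gini = 1 - 0.2622 = 0.7378, which rounds to 0.738.

0.738


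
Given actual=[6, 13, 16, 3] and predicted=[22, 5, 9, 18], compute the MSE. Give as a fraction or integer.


MSE = (1/4) * ((6-22)^2=256 + (13-5)^2=64 + (16-9)^2=49 + (3-18)^2=225). Sum = 594. MSE = 297/2.

297/2


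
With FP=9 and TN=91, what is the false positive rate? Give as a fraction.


FPR = FP / (FP + TN) = 9 / 100 = 9/100.

9/100


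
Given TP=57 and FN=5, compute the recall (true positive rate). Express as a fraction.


Recall = TP / (TP + FN) = 57 / 62 = 57/62.

57/62


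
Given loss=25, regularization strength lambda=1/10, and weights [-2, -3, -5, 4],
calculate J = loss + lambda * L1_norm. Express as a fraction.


L1 norm = sum(|w|) = 14. J = 25 + 1/10 * 14 = 132/5.

132/5


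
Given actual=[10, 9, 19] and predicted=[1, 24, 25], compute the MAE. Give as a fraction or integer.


MAE = (1/3) * (|10-1|=9 + |9-24|=15 + |19-25|=6). Sum = 30. MAE = 10.

10


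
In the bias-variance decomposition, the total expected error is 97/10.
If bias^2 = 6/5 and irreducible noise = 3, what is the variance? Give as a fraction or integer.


Total error = bias^2 + variance + irreducible noise. So variance = 97/10 - 6/5 - 3 = 11/2.

11/2


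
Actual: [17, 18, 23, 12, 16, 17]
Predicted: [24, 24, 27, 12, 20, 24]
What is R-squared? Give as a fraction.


Mean(y) = 103/6. SS_res = 166. SS_tot = 377/6. R^2 = 1 - 166/(377/6) = -619/377.

-619/377


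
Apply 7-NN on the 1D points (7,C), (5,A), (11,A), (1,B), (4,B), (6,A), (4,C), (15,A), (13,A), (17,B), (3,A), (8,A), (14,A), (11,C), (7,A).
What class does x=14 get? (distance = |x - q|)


Distances: |7-14|=7, |5-14|=9, |11-14|=3, |1-14|=13, |4-14|=10, |6-14|=8, |4-14|=10, |15-14|=1, |13-14|=1, |17-14|=3, |3-14|=11, |8-14|=6, |14-14|=0, |11-14|=3, |7-14|=7. 7 nearest: (14,A), (15,A), (13,A), (11,A), (17,B), (11,C), (8,A). Counts: {'A': 5, 'B': 1, 'C': 1}. Majority class: A.

A


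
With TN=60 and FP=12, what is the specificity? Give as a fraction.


Specificity = TN / (TN + FP) = 60 / 72 = 5/6.

5/6


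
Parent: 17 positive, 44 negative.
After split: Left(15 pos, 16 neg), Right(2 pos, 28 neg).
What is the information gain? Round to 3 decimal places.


H(parent) = 0.8537. H(left) = 0.9992, H(right) = 0.3534. Weighted = (31/61)*0.9992 + (30/61)*0.3534 = 0.6816. IG = 0.8537 - 0.6816 = 0.1721, which rounds to 0.172.

0.172


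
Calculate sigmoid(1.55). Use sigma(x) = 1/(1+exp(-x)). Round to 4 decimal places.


sigma(1.55) = 1/(1+e^(-1.55)) = 1/(1+0.212248) = 1/1.212248 = 0.8249.

0.8249


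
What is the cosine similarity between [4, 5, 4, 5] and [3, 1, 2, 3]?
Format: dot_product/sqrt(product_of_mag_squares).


dot = 40. |a|^2 = 82, |b|^2 = 23. cos = 40/sqrt(1886).

40/sqrt(1886)


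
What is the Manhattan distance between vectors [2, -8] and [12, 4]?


d = sum of absolute differences: |2-12|=10 + |-8-4|=12 = 22.

22


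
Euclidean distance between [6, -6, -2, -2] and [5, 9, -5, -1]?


d = sqrt(sum of squared differences). (6-5)^2=1, (-6-9)^2=225, (-2--5)^2=9, (-2--1)^2=1. Sum = 236.

sqrt(236)


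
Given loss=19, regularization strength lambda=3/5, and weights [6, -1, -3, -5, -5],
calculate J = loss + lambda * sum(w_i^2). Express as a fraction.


L2 sq norm = sum(w^2) = 96. J = 19 + 3/5 * 96 = 383/5.

383/5


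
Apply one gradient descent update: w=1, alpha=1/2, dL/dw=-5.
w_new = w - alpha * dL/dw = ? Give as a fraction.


w_new = 1 - 1/2 * -5 = 1 - -5/2 = 7/2.

7/2


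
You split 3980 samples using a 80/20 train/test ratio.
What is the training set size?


Test set = 3980 * 20% = 796. Training set = 3980 - 796 = 3184.

3184


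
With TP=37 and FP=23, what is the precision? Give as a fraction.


Precision = TP / (TP + FP) = 37 / 60 = 37/60.

37/60


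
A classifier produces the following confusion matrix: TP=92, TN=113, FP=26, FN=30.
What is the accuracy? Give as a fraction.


Accuracy = (TP + TN) / (TP + TN + FP + FN) = (92 + 113) / 261 = 205/261.

205/261


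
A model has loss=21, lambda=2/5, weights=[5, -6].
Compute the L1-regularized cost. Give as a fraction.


L1 norm = sum(|w|) = 11. J = 21 + 2/5 * 11 = 127/5.

127/5


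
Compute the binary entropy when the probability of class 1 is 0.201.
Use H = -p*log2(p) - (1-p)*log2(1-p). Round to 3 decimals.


H = -0.201*log2(0.201) - 0.799*log2(0.799) = 0.724.

0.724


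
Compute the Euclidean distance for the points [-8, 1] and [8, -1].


d = sqrt(sum of squared differences). (-8-8)^2=256, (1--1)^2=4. Sum = 260.

sqrt(260)


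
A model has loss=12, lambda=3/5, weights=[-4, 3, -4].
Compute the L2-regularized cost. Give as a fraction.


L2 sq norm = sum(w^2) = 41. J = 12 + 3/5 * 41 = 183/5.

183/5


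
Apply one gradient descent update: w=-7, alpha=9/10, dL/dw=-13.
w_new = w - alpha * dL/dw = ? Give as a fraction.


w_new = -7 - 9/10 * -13 = -7 - -117/10 = 47/10.

47/10


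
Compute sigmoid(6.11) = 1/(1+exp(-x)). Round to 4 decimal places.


sigma(6.11) = 1/(1+e^(-6.11)) = 1/(1+0.002221) = 1/1.002221 = 0.9978.

0.9978


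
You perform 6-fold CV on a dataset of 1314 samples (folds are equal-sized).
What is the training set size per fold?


Each validation fold has 1314/6 = 219 samples. Training set = 1314 - 219 = 1095.

1095


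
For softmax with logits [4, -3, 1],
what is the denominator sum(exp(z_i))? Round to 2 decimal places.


Denom = e^4=54.5982 + e^-3=0.0498 + e^1=2.7183. Sum = 57.3663, which rounds to 57.37.

57.37


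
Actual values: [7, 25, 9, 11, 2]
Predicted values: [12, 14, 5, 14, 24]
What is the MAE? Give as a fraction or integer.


MAE = (1/5) * (|7-12|=5 + |25-14|=11 + |9-5|=4 + |11-14|=3 + |2-24|=22). Sum = 45. MAE = 9.

9


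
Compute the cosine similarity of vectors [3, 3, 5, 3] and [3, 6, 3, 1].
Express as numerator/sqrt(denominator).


dot = 45. |a|^2 = 52, |b|^2 = 55. cos = 45/sqrt(2860).

45/sqrt(2860)


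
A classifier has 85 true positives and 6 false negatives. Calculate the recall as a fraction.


Recall = TP / (TP + FN) = 85 / 91 = 85/91.

85/91


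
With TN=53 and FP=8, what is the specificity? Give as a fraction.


Specificity = TN / (TN + FP) = 53 / 61 = 53/61.

53/61


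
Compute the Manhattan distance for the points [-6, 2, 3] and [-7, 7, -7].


d = sum of absolute differences: |-6--7|=1 + |2-7|=5 + |3--7|=10 = 16.

16


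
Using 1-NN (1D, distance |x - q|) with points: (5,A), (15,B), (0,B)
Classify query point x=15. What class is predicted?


Distances: |5-15|=10, |15-15|=0, |0-15|=15. 1 nearest: (15,B). Counts: {'B': 1}. Majority class: B.

B


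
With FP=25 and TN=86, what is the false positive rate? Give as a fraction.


FPR = FP / (FP + TN) = 25 / 111 = 25/111.

25/111


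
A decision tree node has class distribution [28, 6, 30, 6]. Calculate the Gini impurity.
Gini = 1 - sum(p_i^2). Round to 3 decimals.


Total = 70. Proportions: 28/70, 6/70, 30/70, 6/70. sum(p_i^2) = 0.3584. Gini = 1 - 0.3584 = 0.6416, which rounds to 0.642.

0.642


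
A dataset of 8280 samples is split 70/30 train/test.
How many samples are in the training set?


Test set = 8280 * 30% = 2484. Training set = 8280 - 2484 = 5796.

5796


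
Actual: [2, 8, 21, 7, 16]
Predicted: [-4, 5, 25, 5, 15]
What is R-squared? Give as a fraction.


Mean(y) = 54/5. SS_res = 66. SS_tot = 1154/5. R^2 = 1 - 66/(1154/5) = 412/577.

412/577


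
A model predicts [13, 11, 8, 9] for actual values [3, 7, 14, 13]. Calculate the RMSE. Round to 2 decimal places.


MSE = 42.0000. RMSE = sqrt(42.0000) = 6.48.

6.48


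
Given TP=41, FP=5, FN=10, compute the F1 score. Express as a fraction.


Precision = 41/46 = 41/46. Recall = 41/51 = 41/51. F1 = 2*P*R/(P+R) = 82/97.

82/97


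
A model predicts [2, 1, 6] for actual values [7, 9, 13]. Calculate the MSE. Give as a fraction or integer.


MSE = (1/3) * ((7-2)^2=25 + (9-1)^2=64 + (13-6)^2=49). Sum = 138. MSE = 46.

46


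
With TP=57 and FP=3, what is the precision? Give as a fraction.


Precision = TP / (TP + FP) = 57 / 60 = 19/20.

19/20


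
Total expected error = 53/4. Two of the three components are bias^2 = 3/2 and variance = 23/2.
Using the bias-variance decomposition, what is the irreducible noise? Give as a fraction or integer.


Total error = bias^2 + variance + irreducible noise. So irreducible noise = 53/4 - 3/2 - 23/2 = 1/4.

1/4


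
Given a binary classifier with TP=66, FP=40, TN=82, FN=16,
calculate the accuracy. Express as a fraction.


Accuracy = (TP + TN) / (TP + TN + FP + FN) = (66 + 82) / 204 = 37/51.

37/51


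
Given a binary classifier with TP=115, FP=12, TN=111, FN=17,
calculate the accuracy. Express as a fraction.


Accuracy = (TP + TN) / (TP + TN + FP + FN) = (115 + 111) / 255 = 226/255.

226/255


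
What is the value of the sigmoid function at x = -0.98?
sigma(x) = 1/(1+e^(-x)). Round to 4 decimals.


sigma(-0.98) = 1/(1+e^(0.98)) = 1/(1+2.664456) = 1/3.664456 = 0.2729.

0.2729


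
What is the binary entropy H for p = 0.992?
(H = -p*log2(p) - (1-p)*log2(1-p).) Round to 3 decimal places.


H = -0.992*log2(0.992) - 0.008*log2(0.008) = 0.067.

0.067


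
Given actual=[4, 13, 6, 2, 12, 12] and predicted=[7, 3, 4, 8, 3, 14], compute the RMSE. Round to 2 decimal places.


MSE = 39.0000. RMSE = sqrt(39.0000) = 6.24.

6.24


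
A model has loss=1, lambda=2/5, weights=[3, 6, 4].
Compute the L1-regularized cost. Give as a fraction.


L1 norm = sum(|w|) = 13. J = 1 + 2/5 * 13 = 31/5.

31/5
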